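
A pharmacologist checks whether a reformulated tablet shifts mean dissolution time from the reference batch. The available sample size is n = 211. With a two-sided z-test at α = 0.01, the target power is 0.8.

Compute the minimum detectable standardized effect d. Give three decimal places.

d ≈ 0.235

Required noncentrality: δ = z_{0.005} + z_{0.20} = 2.576 + 0.842 = 3.417.
(Lower-tail contribution to power is negligible for δ > 0.)
δ = d·√n ⇒ d = δ/√n = 3.417/√211 = 0.2353.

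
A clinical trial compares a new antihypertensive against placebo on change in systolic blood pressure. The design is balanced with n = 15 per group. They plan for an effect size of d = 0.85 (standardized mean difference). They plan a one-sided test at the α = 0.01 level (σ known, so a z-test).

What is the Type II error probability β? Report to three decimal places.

β ≈ 0.499

Noncentrality parameter: λ = d·√(n/2) = 0.85 × √(15/2) = 2.3278
Critical value for a one-sided test at α = 0.01: z_α = 2.326.
Power = P(Z > 2.326 − λ) = Φ(0.001) = 0.5006.
Type II error: β = 1 − power = 1 − 0.5006 = 0.4994.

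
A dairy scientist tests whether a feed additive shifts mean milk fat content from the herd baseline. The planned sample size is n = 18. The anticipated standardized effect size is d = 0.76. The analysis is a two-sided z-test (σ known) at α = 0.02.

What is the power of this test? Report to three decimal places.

Noncentrality parameter: λ = d·√n = 0.76 × √18 = 3.2244
Critical value for a two-sided test at α = 0.02: z_{α/2} = 2.326.
Power = Φ(λ − 2.326) + Φ(−λ − 2.326) = Φ(0.898) + Φ(-5.551) = 0.8154 + 0.0000 = 0.8154.

Power ≈ 0.815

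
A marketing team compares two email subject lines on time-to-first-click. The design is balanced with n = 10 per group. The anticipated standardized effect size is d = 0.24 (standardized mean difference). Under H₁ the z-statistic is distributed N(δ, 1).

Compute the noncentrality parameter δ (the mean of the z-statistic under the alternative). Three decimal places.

δ ≈ 0.537

The noncentrality parameter scales effect size by the design's sample-size factor: δ = d·√(n/2) = 0.24 × √(10/2) = 0.5367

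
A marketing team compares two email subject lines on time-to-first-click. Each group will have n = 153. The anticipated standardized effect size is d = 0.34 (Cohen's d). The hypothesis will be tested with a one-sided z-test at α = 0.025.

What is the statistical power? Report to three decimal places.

Noncentrality parameter: δ = d·√(n/2) = 0.34 × √(153/2) = 2.9738
Critical value for a one-sided test at α = 0.025: z_α = 1.960.
Power = P(Z > 1.960 − δ) = Φ(1.014) = 0.8447.

Power ≈ 0.845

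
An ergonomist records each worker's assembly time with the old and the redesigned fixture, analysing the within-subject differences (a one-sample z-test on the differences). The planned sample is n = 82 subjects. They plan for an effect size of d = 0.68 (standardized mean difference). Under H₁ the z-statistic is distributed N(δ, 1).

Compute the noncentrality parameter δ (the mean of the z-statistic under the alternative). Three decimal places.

The noncentrality parameter scales effect size by the design's sample-size factor: δ = d·√n = 0.68 × √82 = 6.1577

δ ≈ 6.158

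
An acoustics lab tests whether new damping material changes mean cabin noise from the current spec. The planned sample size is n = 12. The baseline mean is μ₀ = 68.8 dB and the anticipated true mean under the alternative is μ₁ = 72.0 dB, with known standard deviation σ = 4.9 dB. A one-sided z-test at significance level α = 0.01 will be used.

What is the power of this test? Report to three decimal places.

Standardized effect: d = |μ₁ − μ₀| / σ = |72.0 − 68.8| / 4.9 = 0.6531
Noncentrality parameter: δ = d·√n = 0.6531 × √12 = 2.2623
One-sided α = 0.01 → critical value z_{0.01} = 2.326.
Power = P(Z > 2.326 − δ) = Φ(-0.064) = 0.4745.

Power ≈ 0.474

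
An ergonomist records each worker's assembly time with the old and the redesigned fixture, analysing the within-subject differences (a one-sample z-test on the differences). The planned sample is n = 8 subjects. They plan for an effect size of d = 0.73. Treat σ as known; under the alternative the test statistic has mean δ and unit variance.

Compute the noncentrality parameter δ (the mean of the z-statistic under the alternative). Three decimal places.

δ = d·√n = 0.73 × √8 = 2.0648

δ ≈ 2.065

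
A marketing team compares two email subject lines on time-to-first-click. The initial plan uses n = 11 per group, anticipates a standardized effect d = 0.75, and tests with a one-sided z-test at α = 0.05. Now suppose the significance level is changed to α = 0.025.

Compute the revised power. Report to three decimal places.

Power ≈ 0.420

δ = d·√(n/2) = 0.75 × √(11/2) = 1.7589 (unchanged). New critical value: z_{0.025} = 1.960.
Revised power = P(Z > 1.960 − δ) = Φ(-0.201) = 0.4203.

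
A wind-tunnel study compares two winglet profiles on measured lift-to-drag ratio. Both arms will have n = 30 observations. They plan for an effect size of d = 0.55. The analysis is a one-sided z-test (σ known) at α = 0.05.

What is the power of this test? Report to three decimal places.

Noncentrality parameter: δ = d·√(n/2) = 0.55 × √(30/2) = 2.1301
One-sided α = 0.05 → critical value z_{0.05} = 1.645.
Power = P(Z > 1.645 − δ) = Φ(0.485) = 0.6863.

Power ≈ 0.686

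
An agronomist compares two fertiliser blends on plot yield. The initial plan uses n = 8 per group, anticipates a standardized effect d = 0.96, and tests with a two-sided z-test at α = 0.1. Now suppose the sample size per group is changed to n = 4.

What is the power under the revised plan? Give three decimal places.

With n = 4 per group: δ = d·√(n/2) = 0.96 × √(4/2) = 1.3576. Critical value z_{0.05} = 1.645.
Revised power = Φ(δ − 1.645) + Φ(−δ − 1.645) = Φ(-0.287) + Φ(-3.002) = 0.3870 + 0.0013 = 0.3883.

Power ≈ 0.388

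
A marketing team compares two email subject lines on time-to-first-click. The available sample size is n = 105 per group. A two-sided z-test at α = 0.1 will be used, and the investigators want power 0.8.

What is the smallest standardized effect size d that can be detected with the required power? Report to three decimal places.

Required noncentrality: δ = z_{0.05} + z_{0.20} = 1.645 + 0.842 = 2.486.
(Lower-tail contribution to power is negligible for δ > 0.)
δ = d·√(n/2) ⇒ d = δ/√(n/2) = 2.486/√(105/2) = 0.3432.

d ≈ 0.343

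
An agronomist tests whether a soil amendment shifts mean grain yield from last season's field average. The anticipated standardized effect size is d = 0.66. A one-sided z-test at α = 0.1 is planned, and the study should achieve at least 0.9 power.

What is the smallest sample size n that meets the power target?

Set Φ(δ − 1.282) = 0.9; then δ − 1.282 = Φ⁻¹(0.9) = 1.282, giving δ = 2.563.
δ = d·√n ⇒ n = (δ/d)² = (2.563 / 0.66)² = 15.08.
Rounding up, n = 16.

n = 16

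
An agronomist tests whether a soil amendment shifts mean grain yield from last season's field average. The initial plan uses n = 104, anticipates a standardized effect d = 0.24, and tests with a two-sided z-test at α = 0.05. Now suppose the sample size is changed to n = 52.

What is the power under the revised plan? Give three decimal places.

Power ≈ 0.409

With n = 52: δ = d·√n = 0.24 × √52 = 1.7307. Critical value z_{0.025} = 1.960.
Revised power = Φ(δ − 1.960) + Φ(−δ − 1.960) = Φ(-0.229) + Φ(-3.691) = 0.4093 + 0.0001 = 0.4094.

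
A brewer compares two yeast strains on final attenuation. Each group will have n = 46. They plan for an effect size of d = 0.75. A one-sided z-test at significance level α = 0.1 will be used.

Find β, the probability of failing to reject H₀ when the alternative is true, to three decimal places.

Noncentrality parameter: δ = d·√(n/2) = 0.75 × √(46/2) = 3.5969
Critical value for a one-sided test at α = 0.1: z_α = 1.282.
Power = Φ(δ − 1.282) = Φ(2.315) = 0.9897.
Type II error: β = 1 − power = 1 − 0.9897 = 0.0103.

β ≈ 0.010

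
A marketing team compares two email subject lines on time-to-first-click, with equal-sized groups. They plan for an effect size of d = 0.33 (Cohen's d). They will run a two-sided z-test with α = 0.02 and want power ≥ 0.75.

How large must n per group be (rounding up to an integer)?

For power 0.75 need Φ(δ − z_{0.01}) = 0.75, so δ = z_{0.01} + z_{0.25} = 2.326 + 0.674 = 3.001.
(For δ > 0 the lower-tail rejection region contributes negligibly to power, so the one-term inversion is standard.)
δ = d·√(n/2) ⇒ n = 2(δ/d)² = 2 × (3.001 / 0.33)² = 165.38.
Rounding up, n = 166 per group.

n = 166 per group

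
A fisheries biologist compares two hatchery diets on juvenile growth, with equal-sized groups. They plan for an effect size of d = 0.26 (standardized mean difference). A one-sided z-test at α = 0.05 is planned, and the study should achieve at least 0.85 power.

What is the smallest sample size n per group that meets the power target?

n = 213 per group

Set Φ(δ − 1.645) = 0.85; then δ − 1.645 = Φ⁻¹(0.85) = 1.036, giving δ = 2.681.
δ = d·√(n/2) ⇒ n = 2(δ/d)² = 2 × (2.681 / 0.26)² = 212.70.
Rounding up, n = 213 per group.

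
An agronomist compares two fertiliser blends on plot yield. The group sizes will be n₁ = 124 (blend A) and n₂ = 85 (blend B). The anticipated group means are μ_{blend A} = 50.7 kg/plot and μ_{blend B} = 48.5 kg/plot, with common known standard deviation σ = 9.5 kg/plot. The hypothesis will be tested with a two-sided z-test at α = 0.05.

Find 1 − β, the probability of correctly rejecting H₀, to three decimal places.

Standardized effect: d = |μ_{blend A} − μ_{blend B}| / σ = |50.7 − 48.5| / 9.5 = 0.2316
Noncentrality parameter: δ = d / √(1/n₁ + 1/n₂) = 0.2316 / √(1/124 + 1/85) = 1.6445
Two-sided α = 0.05 → critical value z_{0.025} = 1.960.
Power = Φ(δ − 1.960) + Φ(−δ − 1.960) = Φ(-0.315) + Φ(-3.605) = 0.3762 + 0.0002 = 0.3764.

Power ≈ 0.376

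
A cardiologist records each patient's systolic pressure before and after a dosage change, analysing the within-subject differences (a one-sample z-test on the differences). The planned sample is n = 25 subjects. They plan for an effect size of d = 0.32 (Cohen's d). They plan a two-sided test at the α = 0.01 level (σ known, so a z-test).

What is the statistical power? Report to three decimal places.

Power ≈ 0.165

Noncentrality parameter: δ = d·√n = 0.32 × √25 = 1.6000
Critical value for a two-sided test at α = 0.01: z_{α/2} = 2.576.
Power = Φ(δ − 2.576) + Φ(−δ − 2.576) = Φ(-0.976) + Φ(-4.176) = 0.1646 + 0.0000 = 0.1646.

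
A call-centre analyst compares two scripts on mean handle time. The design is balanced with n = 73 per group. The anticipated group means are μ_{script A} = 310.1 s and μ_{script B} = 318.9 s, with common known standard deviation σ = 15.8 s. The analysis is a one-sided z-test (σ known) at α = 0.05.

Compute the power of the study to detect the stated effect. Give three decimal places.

Standardized effect: d = |μ_{script A} − μ_{script B}| / σ = |310.1 − 318.9| / 15.8 = 0.5570
Noncentrality parameter: δ = d·√(n/2) = 0.5570 × √(73/2) = 3.3649
One-sided α = 0.05 → critical value z_{0.05} = 1.645.
Power = Φ(δ − 1.645) = Φ(1.720) = 0.9573.

Power ≈ 0.957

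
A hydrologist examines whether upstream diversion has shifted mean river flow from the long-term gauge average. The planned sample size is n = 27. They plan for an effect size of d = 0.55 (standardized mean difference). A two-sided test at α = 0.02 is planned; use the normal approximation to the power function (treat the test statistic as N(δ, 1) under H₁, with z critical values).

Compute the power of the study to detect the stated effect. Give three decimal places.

Power ≈ 0.702

Noncentrality parameter: δ = d·√n = 0.55 × √27 = 2.8579
Critical value for a two-sided test at α = 0.02: z_{α/2} = 2.326.
Power = Φ(δ − 2.326) + Φ(−δ − 2.326) = Φ(0.532) + Φ(-5.184) = 0.7025 + 0.0000 = 0.7025.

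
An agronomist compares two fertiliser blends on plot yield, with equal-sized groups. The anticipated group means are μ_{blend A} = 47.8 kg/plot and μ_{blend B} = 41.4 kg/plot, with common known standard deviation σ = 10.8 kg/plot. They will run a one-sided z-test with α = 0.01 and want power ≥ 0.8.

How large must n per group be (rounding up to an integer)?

n = 58 per group

Standardized effect: d = |μ_{blend A} − μ_{blend B}| / σ = |47.8 − 41.4| / 10.8 = 0.5926
For power 0.8 need Φ(δ − z_{0.01}) = 0.8, so δ = z_{0.01} + z_{0.20} = 2.326 + 0.842 = 3.168.
δ = d·√(n/2) ⇒ n = 2(δ/d)² = 2 × (3.168 / 0.5926)² = 57.16.
Rounding up, n = 58 per group.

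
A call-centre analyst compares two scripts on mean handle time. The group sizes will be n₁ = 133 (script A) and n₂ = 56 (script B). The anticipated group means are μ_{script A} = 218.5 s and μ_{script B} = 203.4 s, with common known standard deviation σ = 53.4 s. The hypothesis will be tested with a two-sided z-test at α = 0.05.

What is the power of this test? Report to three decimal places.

Standardized effect: d = |μ_{script A} − μ_{script B}| / σ = |218.5 − 203.4| / 53.4 = 0.2828
Noncentrality parameter: δ = d / √(1/n₁ + 1/n₂) = 0.2828 / √(1/133 + 1/56) = 1.7751
Two-sided α = 0.05 → critical value z_{0.025} = 1.960.
Power = Φ(δ − 1.960) + Φ(−δ − 1.960) = Φ(-0.185) + Φ(-3.735) = 0.4267 + 0.0001 = 0.4268.

Power ≈ 0.427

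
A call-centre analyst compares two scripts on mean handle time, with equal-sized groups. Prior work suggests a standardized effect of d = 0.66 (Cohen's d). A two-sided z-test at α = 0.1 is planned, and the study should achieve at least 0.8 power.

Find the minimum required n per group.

n = 29 per group

Set Φ(δ − 1.645) = 0.8; then δ − 1.645 = Φ⁻¹(0.8) = 0.842, giving δ = 2.486.
(Ignoring the negligible lower-tail rejection probability gives the usual closed-form inversion.)
δ = d·√(n/2) ⇒ n = 2(δ/d)² = 2 × (2.486 / 0.66)² = 28.39.
Rounding up, n = 29 per group.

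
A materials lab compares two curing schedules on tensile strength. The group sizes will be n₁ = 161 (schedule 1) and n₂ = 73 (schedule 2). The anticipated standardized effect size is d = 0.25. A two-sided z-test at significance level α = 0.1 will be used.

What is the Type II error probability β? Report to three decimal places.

β ≈ 0.449

Noncentrality parameter: λ = d / √(1/n₁ + 1/n₂) = 0.25 / √(1/161 + 1/73) = 1.7718
Two-sided α = 0.1 → critical value z_{0.05} = 1.645.
Power = Φ(λ − 1.645) + Φ(−λ − 1.645) = Φ(0.127) + Φ(-3.417) = 0.5505 + 0.0003 = 0.5508.
Type II error: β = 1 − power = 1 − 0.5508 = 0.4492.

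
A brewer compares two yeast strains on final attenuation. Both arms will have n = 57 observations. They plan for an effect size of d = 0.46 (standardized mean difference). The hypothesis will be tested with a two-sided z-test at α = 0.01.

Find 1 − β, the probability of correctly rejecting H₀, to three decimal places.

Noncentrality parameter: δ = d·√(n/2) = 0.46 × √(57/2) = 2.4557
Two-sided α = 0.01 → critical value z_{0.005} = 2.576.
Power = Φ(δ − 2.576) + Φ(−δ − 2.576) = Φ(-0.120) + Φ(-5.032) = 0.4522 + 0.0000 = 0.4522.

Power ≈ 0.452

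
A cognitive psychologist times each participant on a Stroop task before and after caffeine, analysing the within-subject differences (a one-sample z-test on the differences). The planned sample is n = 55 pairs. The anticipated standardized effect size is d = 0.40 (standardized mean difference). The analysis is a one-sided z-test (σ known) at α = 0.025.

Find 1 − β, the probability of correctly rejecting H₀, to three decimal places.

Power ≈ 0.843

Noncentrality parameter: λ = d·√n = 0.40 × √55 = 2.9665
One-sided α = 0.025 → critical value z_{0.025} = 1.960.
Power = Φ(λ − 1.960) = Φ(1.007) = 0.8429.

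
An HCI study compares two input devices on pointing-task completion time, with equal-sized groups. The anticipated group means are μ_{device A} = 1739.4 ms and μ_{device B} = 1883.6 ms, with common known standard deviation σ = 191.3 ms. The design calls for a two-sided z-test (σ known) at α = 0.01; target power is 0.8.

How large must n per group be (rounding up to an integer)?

n = 42 per group

Standardized effect: d = |μ_{device A} − μ_{device B}| / σ = |1739.4 − 1883.6| / 191.3 = 0.7538
Set Φ(δ − 2.576) = 0.8; then δ − 2.576 = Φ⁻¹(0.8) = 0.842, giving δ = 3.417.
(The Φ(−δ − z_{α/2}) term is vanishingly small for δ > 0 and is dropped in the standard sample-size formula.)
δ = d·√(n/2) ⇒ n = 2(δ/d)² = 2 × (3.417 / 0.7538)² = 41.11.
Rounding up, n = 42 per group.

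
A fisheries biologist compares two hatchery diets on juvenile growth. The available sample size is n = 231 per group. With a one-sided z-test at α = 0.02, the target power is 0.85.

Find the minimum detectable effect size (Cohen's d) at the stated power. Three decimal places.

Need Φ(δ − 2.054) = 0.85, so δ = 2.054 + 1.036 = 3.090.
δ = d·√(n/2) ⇒ d = δ/√(n/2) = 3.090/√(231/2) = 0.2875.

d ≈ 0.288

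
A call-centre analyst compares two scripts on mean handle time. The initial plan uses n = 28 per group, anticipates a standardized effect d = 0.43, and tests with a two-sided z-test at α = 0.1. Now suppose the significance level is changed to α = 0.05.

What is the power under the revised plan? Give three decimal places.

Power ≈ 0.363

δ = d·√(n/2) = 0.43 × √(28/2) = 1.6089 (unchanged). New critical value: z_{0.025} = 1.960.
Revised power = Φ(δ − 1.960) + Φ(−δ − 1.960) = Φ(-0.351) + Φ(-3.569) = 0.3628 + 0.0002 = 0.3630.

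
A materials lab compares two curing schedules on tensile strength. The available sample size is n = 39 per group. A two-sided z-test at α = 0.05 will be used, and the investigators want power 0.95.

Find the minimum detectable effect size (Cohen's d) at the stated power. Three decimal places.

Required noncentrality: δ = z_{0.025} + z_{0.05} = 1.960 + 1.645 = 3.605.
(Lower-tail contribution to power is negligible for δ > 0.)
δ = d·√(n/2) ⇒ d = δ/√(n/2) = 3.605/√(39/2) = 0.8163.

d ≈ 0.816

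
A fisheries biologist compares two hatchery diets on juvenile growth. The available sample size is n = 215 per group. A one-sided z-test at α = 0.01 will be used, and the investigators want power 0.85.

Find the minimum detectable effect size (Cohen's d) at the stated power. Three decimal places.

Need Φ(δ − 2.326) = 0.85, so δ = 2.326 + 1.036 = 3.363.
δ = d·√(n/2) ⇒ d = δ/√(n/2) = 3.363/√(215/2) = 0.3243.

d ≈ 0.324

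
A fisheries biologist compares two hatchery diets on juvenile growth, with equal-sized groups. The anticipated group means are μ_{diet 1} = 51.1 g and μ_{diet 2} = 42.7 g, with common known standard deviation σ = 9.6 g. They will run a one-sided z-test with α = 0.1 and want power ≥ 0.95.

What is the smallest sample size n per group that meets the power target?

n = 23 per group

Standardized effect: d = |μ_{diet 1} − μ_{diet 2}| / σ = |51.1 − 42.7| / 9.6 = 0.8750
Set Φ(δ − 1.282) = 0.95; then δ − 1.282 = Φ⁻¹(0.95) = 1.645, giving δ = 2.926.
δ = d·√(n/2) ⇒ n = 2(δ/d)² = 2 × (2.926 / 0.8750)² = 22.37.
Round up to the next whole unit.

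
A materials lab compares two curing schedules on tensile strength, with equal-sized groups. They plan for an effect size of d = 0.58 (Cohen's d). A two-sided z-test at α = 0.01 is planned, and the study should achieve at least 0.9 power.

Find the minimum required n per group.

n = 89 per group

Set Φ(δ − 2.576) = 0.9; then δ − 2.576 = Φ⁻¹(0.9) = 1.282, giving δ = 3.857.
(The Φ(−δ − z_{α/2}) term is vanishingly small for δ > 0 and is dropped in the standard sample-size formula.)
δ = d·√(n/2) ⇒ n = 2(δ/d)² = 2 × (3.857 / 0.58)² = 88.46.
Round up to the next whole unit.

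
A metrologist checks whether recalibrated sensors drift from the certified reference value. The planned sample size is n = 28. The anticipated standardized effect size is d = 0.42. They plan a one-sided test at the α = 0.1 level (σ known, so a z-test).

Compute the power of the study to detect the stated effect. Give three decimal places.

Noncentrality parameter: λ = d·√n = 0.42 × √28 = 2.2224
One-sided α = 0.1 → critical value z_{0.1} = 1.282.
Power = Φ(λ − 1.282) = Φ(0.941) = 0.8266.

Power ≈ 0.827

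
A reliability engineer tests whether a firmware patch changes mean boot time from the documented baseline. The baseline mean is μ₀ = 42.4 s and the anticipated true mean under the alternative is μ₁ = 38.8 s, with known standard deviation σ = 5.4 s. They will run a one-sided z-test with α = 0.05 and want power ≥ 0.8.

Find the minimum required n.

n = 14

Standardized effect: d = |μ₁ − μ₀| / σ = |38.8 − 42.4| / 5.4 = 0.6667
Set Φ(δ − 1.645) = 0.8; then δ − 1.645 = Φ⁻¹(0.8) = 0.842, giving δ = 2.486.
δ = d·√n ⇒ n = (δ/d)² = (2.486 / 0.6667)² = 13.91.
Rounding up, n = 14.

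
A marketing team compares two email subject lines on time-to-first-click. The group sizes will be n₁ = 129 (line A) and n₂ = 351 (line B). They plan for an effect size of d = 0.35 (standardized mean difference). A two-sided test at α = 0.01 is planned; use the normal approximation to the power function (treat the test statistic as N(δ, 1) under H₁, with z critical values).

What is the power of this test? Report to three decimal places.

Noncentrality parameter: δ = d / √(1/n₁ + 1/n₂) = 0.35 / √(1/129 + 1/351) = 3.3993
Critical value for a two-sided test at α = 0.01: z_{α/2} = 2.576.
Power = Φ(δ − 2.576) + Φ(−δ − 2.576) = Φ(0.824) + Φ(-5.975) = 0.7949 + 0.0000 = 0.7949.

Power ≈ 0.795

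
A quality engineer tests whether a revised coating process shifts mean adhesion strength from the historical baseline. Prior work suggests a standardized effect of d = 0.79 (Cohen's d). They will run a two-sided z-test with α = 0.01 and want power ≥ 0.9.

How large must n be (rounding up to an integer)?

n = 24

For power 0.9 need Φ(δ − z_{0.005}) = 0.9, so δ = z_{0.005} + z_{0.10} = 2.576 + 1.282 = 3.857.
(The Φ(−δ − z_{α/2}) term is vanishingly small for δ > 0 and is dropped in the standard sample-size formula.)
δ = d·√n ⇒ n = (δ/d)² = (3.857 / 0.79)² = 23.84.
Round up to the next whole unit.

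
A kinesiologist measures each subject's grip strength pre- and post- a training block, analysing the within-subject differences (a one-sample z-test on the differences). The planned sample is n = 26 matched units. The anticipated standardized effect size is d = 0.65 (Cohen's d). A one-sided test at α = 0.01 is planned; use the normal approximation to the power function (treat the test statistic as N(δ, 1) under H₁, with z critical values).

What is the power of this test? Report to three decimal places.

Power ≈ 0.838

Noncentrality parameter: δ = d·√n = 0.65 × √26 = 3.3144
Critical value for a one-sided test at α = 0.01: z_α = 2.326.
Power = P(Z > 2.326 − δ) = Φ(0.988) = 0.8384.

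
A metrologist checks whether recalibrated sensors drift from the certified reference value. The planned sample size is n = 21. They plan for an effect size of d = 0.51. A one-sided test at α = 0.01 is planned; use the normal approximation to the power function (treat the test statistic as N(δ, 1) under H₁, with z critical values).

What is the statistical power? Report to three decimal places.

Noncentrality parameter: δ = d·√n = 0.51 × √21 = 2.3371
One-sided α = 0.01 → critical value z_{0.01} = 2.326.
Power = Φ(δ − 2.326) = Φ(0.011) = 0.5043.

Power ≈ 0.504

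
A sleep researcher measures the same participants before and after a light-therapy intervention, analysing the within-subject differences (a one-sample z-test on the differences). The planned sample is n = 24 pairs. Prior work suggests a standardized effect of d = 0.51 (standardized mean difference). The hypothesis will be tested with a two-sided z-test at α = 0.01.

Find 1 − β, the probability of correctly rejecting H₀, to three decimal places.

Power ≈ 0.469

Noncentrality parameter: δ = d·√n = 0.51 × √24 = 2.4985
Two-sided α = 0.01 → critical value z_{0.005} = 2.576.
Power = Φ(δ − 2.576) + Φ(−δ − 2.576) = Φ(-0.077) + Φ(-5.074) = 0.4692 + 0.0000 = 0.4692.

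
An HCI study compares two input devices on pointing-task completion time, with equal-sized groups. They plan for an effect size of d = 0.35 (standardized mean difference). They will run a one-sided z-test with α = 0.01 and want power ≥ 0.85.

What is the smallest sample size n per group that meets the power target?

Set Φ(δ − 2.326) = 0.85; then δ − 2.326 = Φ⁻¹(0.85) = 1.036, giving δ = 3.363.
δ = d·√(n/2) ⇒ n = 2(δ/d)² = 2 × (3.363 / 0.35)² = 184.63.
Rounding up, n = 185 per group.

n = 185 per group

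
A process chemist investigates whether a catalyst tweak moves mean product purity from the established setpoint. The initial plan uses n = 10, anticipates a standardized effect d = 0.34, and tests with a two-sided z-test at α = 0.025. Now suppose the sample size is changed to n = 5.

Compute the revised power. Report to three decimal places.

With n = 5: δ = d·√n = 0.34 × √5 = 0.7603. Critical value z_{0.0125} = 2.241.
Revised power = Φ(δ − 2.241) + Φ(−δ − 2.241) = Φ(-1.481) + Φ(-3.002) = 0.0693 + 0.0013 = 0.0706.

Power ≈ 0.071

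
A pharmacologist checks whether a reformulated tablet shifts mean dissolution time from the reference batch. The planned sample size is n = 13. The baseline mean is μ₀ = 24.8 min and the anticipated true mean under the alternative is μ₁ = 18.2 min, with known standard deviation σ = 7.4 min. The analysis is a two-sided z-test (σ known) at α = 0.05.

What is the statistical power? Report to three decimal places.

Standardized effect: d = |μ₁ − μ₀| / σ = |18.2 − 24.8| / 7.4 = 0.8919
Noncentrality parameter: λ = d·√n = 0.8919 × √13 = 3.2158
Critical value for a two-sided test at α = 0.05: z_{α/2} = 1.960.
Power = Φ(λ − 1.960) + Φ(−λ − 1.960) = Φ(1.256) + Φ(-5.176) = 0.8954 + 0.0000 = 0.8954.

Power ≈ 0.895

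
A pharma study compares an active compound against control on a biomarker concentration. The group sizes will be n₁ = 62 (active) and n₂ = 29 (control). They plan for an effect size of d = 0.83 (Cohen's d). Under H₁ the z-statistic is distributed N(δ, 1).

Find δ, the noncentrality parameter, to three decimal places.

δ ≈ 3.689

δ = d / √(1/n₁ + 1/n₂) = 0.83 / √(1/62 + 1/29) = 3.6894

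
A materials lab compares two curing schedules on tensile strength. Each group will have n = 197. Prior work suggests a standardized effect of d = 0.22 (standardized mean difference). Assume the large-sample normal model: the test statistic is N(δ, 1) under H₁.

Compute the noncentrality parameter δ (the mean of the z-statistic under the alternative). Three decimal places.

δ ≈ 2.183

δ = d·√(n/2) = 0.22 × √(197/2) = 2.1834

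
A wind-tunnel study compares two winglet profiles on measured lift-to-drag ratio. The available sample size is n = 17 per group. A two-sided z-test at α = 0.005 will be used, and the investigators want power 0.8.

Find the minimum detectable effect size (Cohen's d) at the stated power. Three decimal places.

Need Φ(δ − 2.807) = 0.8, so δ = 2.807 + 0.842 = 3.649.
(Lower-tail contribution to power is negligible for δ > 0.)
δ = d·√(n/2) ⇒ d = δ/√(n/2) = 3.649/√(17/2) = 1.2515.

d ≈ 1.251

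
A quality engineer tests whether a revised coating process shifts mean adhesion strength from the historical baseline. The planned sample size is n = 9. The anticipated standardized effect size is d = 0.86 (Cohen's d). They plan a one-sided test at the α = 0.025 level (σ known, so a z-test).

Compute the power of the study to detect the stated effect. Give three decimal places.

Power ≈ 0.732

Noncentrality parameter: δ = d·√n = 0.86 × √9 = 2.5800
Critical value for a one-sided test at α = 0.025: z_α = 1.960.
Power = P(Z > 1.960 − δ) = Φ(0.620) = 0.7324.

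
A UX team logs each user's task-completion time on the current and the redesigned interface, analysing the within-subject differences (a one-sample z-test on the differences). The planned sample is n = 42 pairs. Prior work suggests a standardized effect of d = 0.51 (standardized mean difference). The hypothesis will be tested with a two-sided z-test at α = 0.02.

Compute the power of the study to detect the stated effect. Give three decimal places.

Noncentrality parameter: δ = d·√n = 0.51 × √42 = 3.3052
Two-sided α = 0.02 → critical value z_{0.01} = 2.326.
Power = Φ(δ − 2.326) + Φ(−δ − 2.326) = Φ(0.979) + Φ(-5.632) = 0.8362 + 0.0000 = 0.8362.

Power ≈ 0.836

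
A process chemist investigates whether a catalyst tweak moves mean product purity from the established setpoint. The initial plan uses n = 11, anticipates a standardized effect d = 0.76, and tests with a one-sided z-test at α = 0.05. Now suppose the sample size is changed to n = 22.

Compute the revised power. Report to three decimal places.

Power ≈ 0.973

With n = 22: δ = d·√n = 0.76 × √22 = 3.5647. Critical value z_{0.05} = 1.645.
Revised power = Φ(δ − 1.645) = Φ(1.920) = 0.9726.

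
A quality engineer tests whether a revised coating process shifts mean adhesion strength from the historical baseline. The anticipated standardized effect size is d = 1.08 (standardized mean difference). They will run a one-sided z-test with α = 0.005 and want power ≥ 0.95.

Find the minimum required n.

n = 16

Set Φ(δ − 2.576) = 0.95; then δ − 2.576 = Φ⁻¹(0.95) = 1.645, giving δ = 4.221.
δ = d·√n ⇒ n = (δ/d)² = (4.221 / 1.08)² = 15.27.
Round up to the next whole unit.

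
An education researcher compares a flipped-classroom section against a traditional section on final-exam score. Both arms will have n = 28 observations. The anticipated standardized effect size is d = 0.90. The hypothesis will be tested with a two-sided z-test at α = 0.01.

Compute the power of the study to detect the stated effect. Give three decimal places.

Noncentrality parameter: δ = d·√(n/2) = 0.90 × √(28/2) = 3.3675
Two-sided α = 0.01 → critical value z_{0.005} = 2.576.
Power = Φ(δ − 2.576) + Φ(−δ − 2.576) = Φ(0.792) + Φ(-5.943) = 0.7857 + 0.0000 = 0.7857.

Power ≈ 0.786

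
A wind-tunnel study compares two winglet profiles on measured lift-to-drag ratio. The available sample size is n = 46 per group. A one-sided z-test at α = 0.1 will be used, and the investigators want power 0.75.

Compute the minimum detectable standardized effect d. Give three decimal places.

d ≈ 0.408

Required noncentrality: δ = z_{0.1} + z_{0.25} = 1.282 + 0.674 = 1.956.
δ = d·√(n/2) ⇒ d = δ/√(n/2) = 1.956/√(46/2) = 0.4079.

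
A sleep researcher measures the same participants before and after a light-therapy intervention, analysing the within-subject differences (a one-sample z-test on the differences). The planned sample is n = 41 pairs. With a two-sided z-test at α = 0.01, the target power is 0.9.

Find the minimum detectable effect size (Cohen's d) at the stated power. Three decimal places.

d ≈ 0.602

Need Φ(δ − 2.576) = 0.9, so δ = 2.576 + 1.282 = 3.857.
(The second rejection-region term Φ(−δ − z_{α/2}) is negligible and dropped.)
δ = d·√n ⇒ d = δ/√n = 3.857/√41 = 0.6024.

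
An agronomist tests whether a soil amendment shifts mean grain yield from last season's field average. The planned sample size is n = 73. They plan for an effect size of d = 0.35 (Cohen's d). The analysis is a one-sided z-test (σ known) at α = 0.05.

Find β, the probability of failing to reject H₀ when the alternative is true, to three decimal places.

β ≈ 0.089

Noncentrality parameter: δ = d·√n = 0.35 × √73 = 2.9904
Critical value for a one-sided test at α = 0.05: z_α = 1.645.
Power = Φ(δ − 1.645) = Φ(1.346) = 0.9108.
Type II error: β = 1 − power = 1 − 0.9108 = 0.0892.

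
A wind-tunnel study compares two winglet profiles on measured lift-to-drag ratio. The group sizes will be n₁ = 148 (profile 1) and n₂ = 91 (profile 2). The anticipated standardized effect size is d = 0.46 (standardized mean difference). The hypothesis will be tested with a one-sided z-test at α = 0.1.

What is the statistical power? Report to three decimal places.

Noncentrality parameter: λ = d / √(1/n₁ + 1/n₂) = 0.46 / √(1/148 + 1/91) = 3.4531
One-sided α = 0.1 → critical value z_{0.1} = 1.282.
Power = P(Z > 1.282 − λ) = Φ(2.172) = 0.9851.

Power ≈ 0.985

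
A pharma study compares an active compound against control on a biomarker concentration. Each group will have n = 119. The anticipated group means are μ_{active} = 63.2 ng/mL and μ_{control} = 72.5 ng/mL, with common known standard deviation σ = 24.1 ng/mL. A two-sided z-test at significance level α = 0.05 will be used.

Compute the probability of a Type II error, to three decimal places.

β ≈ 0.155

Standardized effect: d = |μ_{active} − μ_{control}| / σ = |63.2 − 72.5| / 24.1 = 0.3859
Noncentrality parameter: δ = d·√(n/2) = 0.3859 × √(119/2) = 2.9766
Critical value for a two-sided test at α = 0.05: z_{α/2} = 1.960.
Power = Φ(δ − 1.960) + Φ(−δ − 1.960) = Φ(1.017) + Φ(-4.937) = 0.8453 + 0.0000 = 0.8453.
Type II error: β = 1 − power = 1 − 0.8453 = 0.1547.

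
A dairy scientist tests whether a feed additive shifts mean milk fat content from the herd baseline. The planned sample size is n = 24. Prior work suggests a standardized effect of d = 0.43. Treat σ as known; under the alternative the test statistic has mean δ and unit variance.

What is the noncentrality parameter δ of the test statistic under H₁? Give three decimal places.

δ ≈ 2.107

δ = d·√n = 0.43 × √24 = 2.1066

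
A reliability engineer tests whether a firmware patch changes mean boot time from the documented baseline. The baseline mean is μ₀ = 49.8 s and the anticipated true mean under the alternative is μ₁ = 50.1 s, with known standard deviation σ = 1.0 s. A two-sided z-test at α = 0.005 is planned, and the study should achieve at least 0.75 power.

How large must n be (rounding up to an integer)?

n = 135

Standardized effect: d = |μ₁ − μ₀| / σ = |50.1 − 49.8| / 1.0 = 0.3000
For power 0.75 need Φ(δ − z_{0.0025}) = 0.75, so δ = z_{0.0025} + z_{0.25} = 2.807 + 0.674 = 3.482.
(The Φ(−δ − z_{α/2}) term is vanishingly small for δ > 0 and is dropped in the standard sample-size formula.)
δ = d·√n ⇒ n = (δ/d)² = (3.482 / 0.3000)² = 134.68.
Round up to the next whole unit.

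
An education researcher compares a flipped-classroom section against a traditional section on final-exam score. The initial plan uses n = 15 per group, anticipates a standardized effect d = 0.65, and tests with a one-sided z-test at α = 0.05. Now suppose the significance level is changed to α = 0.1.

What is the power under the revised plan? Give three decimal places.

Power ≈ 0.691

δ = d·√(n/2) = 0.65 × √(15/2) = 1.7801 (unchanged). New critical value: z_{0.1} = 1.282.
Revised power = Φ(δ − 1.282) = Φ(0.499) = 0.6910.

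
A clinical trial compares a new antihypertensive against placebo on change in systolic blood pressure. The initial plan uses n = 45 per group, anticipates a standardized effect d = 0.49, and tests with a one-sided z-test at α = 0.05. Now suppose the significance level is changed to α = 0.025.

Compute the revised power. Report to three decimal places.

Power ≈ 0.642

δ = d·√(n/2) = 0.49 × √(45/2) = 2.3243 (unchanged). New critical value: z_{0.025} = 1.960.
Revised power = P(Z > 1.960 − δ) = Φ(0.364) = 0.6422.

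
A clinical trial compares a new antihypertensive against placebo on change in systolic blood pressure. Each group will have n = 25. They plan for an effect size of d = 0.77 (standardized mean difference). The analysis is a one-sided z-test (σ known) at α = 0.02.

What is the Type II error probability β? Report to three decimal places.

β ≈ 0.252

Noncentrality parameter: δ = d·√(n/2) = 0.77 × √(25/2) = 2.7224
Critical value for a one-sided test at α = 0.02: z_α = 2.054.
Power = P(Z > 2.054 − δ) = Φ(0.669) = 0.7481.
Type II error: β = 1 − power = 1 − 0.7481 = 0.2519.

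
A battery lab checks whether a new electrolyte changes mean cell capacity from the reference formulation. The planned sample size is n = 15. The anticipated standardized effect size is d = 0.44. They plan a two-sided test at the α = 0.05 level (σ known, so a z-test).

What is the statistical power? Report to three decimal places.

Noncentrality parameter: δ = d·√n = 0.44 × √15 = 1.7041
Two-sided α = 0.05 → critical value z_{0.025} = 1.960.
Power = Φ(δ − 1.960) + Φ(−δ − 1.960) = Φ(-0.256) + Φ(-3.664) = 0.3990 + 0.0001 = 0.3992.

Power ≈ 0.399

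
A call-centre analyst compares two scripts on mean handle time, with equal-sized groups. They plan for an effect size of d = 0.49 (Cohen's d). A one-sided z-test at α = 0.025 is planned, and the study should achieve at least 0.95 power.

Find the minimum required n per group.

n = 109 per group

For power 0.95 need Φ(δ − z_{0.025}) = 0.95, so δ = z_{0.025} + z_{0.05} = 1.960 + 1.645 = 3.605.
δ = d·√(n/2) ⇒ n = 2(δ/d)² = 2 × (3.605 / 0.49)² = 108.24.
Round up to the next whole unit.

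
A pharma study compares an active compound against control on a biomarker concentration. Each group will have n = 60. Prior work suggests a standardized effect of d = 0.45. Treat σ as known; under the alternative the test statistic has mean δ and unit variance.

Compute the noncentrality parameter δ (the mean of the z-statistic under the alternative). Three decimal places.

δ = d·√(n/2) = 0.45 × √(60/2) = 2.4648

δ ≈ 2.465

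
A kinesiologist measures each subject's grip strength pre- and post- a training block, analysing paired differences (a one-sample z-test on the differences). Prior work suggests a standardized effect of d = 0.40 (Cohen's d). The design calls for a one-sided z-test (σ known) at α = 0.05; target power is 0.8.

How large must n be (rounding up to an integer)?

n = 39

Set Φ(δ − 1.645) = 0.8; then δ − 1.645 = Φ⁻¹(0.8) = 0.842, giving δ = 2.486.
δ = d·√n ⇒ n = (δ/d)² = (2.486 / 0.40)² = 38.64.
Rounding up, n = 39.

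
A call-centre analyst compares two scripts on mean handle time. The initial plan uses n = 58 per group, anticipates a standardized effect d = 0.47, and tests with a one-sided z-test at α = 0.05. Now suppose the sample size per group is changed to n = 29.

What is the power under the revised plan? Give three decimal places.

Power ≈ 0.558

With n = 29 per group: δ = d·√(n/2) = 0.47 × √(29/2) = 1.7897. Critical value z_{0.05} = 1.645.
Revised power = Φ(δ − 1.645) = Φ(0.145) = 0.5576.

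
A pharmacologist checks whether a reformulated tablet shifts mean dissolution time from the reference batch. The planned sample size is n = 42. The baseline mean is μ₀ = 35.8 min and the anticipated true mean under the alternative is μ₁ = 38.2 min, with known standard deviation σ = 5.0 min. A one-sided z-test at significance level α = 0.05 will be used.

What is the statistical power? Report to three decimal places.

Standardized effect: d = |μ₁ − μ₀| / σ = |38.2 − 35.8| / 5.0 = 0.4800
Noncentrality parameter: δ = d·√n = 0.4800 × √42 = 3.1108
One-sided α = 0.05 → critical value z_{0.05} = 1.645.
Power = Φ(δ − 1.645) = Φ(1.466) = 0.9287.

Power ≈ 0.929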